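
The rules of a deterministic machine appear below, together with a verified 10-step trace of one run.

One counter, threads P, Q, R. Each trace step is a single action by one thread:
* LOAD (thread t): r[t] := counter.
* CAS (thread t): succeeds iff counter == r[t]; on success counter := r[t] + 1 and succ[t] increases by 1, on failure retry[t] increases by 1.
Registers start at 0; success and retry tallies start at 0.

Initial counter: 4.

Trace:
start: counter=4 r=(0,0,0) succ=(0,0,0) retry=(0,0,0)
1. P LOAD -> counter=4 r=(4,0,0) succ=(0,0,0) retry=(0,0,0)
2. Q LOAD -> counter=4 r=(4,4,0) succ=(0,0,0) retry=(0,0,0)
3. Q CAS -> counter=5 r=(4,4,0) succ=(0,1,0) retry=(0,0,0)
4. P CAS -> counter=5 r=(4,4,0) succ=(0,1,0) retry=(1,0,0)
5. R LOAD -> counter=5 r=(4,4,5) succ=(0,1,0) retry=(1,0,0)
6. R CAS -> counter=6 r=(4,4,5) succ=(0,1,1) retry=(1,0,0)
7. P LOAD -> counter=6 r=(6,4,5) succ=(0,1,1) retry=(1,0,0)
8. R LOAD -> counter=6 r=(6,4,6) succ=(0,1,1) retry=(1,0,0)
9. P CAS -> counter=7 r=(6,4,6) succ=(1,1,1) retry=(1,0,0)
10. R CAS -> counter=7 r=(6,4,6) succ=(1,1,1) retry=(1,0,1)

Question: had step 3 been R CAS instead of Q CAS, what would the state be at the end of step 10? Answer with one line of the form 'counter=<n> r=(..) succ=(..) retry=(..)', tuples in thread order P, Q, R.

(re-executing from step 3 with the substitution; state before step 3: counter=4 r=(4,4,0) succ=(0,0,0) retry=(0,0,0))
3. R CAS -> counter=4 r=(4,4,0) succ=(0,0,0) retry=(0,0,1)
4. P CAS -> counter=5 r=(4,4,0) succ=(1,0,0) retry=(0,0,1)
5. R LOAD -> counter=5 r=(4,4,5) succ=(1,0,0) retry=(0,0,1)
6. R CAS -> counter=6 r=(4,4,5) succ=(1,0,1) retry=(0,0,1)
7. P LOAD -> counter=6 r=(6,4,5) succ=(1,0,1) retry=(0,0,1)
8. R LOAD -> counter=6 r=(6,4,6) succ=(1,0,1) retry=(0,0,1)
9. P CAS -> counter=7 r=(6,4,6) succ=(2,0,1) retry=(0,0,1)
10. R CAS -> counter=7 r=(6,4,6) succ=(2,0,1) retry=(0,0,2)

counter=7 r=(6,4,6) succ=(2,0,1) retry=(0,0,2)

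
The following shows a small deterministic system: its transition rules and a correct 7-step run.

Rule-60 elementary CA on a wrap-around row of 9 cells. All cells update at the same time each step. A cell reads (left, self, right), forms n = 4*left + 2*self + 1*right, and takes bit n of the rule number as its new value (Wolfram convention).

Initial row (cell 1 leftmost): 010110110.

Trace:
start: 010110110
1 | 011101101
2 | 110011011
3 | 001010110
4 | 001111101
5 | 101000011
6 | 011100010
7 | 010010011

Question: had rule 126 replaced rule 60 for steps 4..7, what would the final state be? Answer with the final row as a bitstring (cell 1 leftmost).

111100111

(re-executing steps 4..7 under rule 126; state before step 4: 001010110)
4 | 011111111
5 | 110000001
6 | 011000011
7 | 111100111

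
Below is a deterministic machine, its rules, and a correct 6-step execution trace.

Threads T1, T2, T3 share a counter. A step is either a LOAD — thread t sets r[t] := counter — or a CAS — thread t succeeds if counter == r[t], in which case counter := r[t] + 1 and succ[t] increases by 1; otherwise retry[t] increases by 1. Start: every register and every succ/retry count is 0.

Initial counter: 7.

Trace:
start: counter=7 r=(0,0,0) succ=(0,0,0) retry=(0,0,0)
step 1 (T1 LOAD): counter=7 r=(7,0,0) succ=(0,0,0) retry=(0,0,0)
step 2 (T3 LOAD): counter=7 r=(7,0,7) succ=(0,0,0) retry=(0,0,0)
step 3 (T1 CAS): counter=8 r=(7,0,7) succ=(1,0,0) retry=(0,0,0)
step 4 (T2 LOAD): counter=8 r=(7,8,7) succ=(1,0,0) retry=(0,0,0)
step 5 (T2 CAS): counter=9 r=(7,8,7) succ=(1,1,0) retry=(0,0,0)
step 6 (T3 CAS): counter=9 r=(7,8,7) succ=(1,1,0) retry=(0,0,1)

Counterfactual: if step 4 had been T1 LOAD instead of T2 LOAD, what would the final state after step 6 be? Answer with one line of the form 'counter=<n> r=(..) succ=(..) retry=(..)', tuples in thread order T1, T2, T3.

counter=8 r=(8,0,7) succ=(1,0,0) retry=(0,1,1)

(re-executing from step 4 with the substitution; state before step 4: counter=8 r=(7,0,7) succ=(1,0,0) retry=(0,0,0))
step 4 (T1 LOAD): counter=8 r=(8,0,7) succ=(1,0,0) retry=(0,0,0)
step 5 (T2 CAS): counter=8 r=(8,0,7) succ=(1,0,0) retry=(0,1,0)
step 6 (T3 CAS): counter=8 r=(8,0,7) succ=(1,0,0) retry=(0,1,1)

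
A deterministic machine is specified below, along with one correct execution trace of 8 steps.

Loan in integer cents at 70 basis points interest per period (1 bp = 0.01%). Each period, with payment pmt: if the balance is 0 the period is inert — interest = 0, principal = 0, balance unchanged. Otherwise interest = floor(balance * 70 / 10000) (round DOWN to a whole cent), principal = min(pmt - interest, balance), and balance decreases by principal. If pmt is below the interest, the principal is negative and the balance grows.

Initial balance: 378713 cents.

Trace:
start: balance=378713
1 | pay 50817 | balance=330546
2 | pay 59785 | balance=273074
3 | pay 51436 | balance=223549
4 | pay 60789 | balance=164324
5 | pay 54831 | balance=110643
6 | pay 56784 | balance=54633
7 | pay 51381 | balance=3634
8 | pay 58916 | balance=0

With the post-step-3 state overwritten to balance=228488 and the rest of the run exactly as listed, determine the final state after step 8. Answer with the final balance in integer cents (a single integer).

0

state after step 3 := balance=228488
4 | pay 60789 | balance=169298
5 | pay 54831 | balance=115652
6 | pay 56784 | balance=59677
7 | pay 51381 | balance=8713
8 | pay 58916 | balance=0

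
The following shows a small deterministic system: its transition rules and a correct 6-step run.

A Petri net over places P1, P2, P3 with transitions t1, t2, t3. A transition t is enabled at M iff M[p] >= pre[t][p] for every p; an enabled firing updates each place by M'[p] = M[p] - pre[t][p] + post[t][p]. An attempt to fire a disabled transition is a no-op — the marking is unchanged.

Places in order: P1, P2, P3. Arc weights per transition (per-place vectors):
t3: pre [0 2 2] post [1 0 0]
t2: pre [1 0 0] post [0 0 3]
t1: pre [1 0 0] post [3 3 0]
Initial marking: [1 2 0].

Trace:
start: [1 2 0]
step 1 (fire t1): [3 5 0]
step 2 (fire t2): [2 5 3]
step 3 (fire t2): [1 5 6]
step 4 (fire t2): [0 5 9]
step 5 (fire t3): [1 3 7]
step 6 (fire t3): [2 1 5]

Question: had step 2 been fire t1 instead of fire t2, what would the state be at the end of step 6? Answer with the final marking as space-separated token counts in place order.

(re-executing from step 2 with the substitution; state before step 2: [3 5 0])
step 2 (fire t1): [5 8 0]
step 3 (fire t2): [4 8 3]
step 4 (fire t2): [3 8 6]
step 5 (fire t3): [4 6 4]
step 6 (fire t3): [5 4 2]

5 4 2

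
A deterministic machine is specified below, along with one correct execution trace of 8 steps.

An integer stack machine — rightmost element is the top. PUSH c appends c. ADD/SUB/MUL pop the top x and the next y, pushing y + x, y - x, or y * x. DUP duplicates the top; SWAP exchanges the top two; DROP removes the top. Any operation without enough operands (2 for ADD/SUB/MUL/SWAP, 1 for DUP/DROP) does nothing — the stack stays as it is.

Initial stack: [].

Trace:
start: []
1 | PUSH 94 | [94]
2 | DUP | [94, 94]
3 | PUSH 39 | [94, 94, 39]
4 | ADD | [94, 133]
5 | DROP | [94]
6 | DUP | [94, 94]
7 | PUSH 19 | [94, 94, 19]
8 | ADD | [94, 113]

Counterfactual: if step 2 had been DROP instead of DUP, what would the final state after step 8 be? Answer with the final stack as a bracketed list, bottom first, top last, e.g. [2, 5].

[19]

(re-executing from step 2 with the substitution; state before step 2: [94])
2 | DROP | []
3 | PUSH 39 | [39]
4 | ADD | [39]
5 | DROP | []
6 | DUP | []
7 | PUSH 19 | [19]
8 | ADD | [19]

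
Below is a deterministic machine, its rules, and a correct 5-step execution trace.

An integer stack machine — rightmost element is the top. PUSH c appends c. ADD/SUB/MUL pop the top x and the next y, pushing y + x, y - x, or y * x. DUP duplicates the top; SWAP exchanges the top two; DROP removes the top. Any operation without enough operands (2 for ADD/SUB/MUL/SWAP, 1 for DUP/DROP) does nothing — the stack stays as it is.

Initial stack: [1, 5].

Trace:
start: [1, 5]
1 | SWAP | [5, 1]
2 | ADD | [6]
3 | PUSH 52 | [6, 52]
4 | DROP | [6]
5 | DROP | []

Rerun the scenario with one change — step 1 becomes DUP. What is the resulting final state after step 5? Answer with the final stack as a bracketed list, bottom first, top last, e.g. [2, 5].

[1]

(re-executing from step 1 with the substitution; state before step 1: [1, 5])
1 | DUP | [1, 5, 5]
2 | ADD | [1, 10]
3 | PUSH 52 | [1, 10, 52]
4 | DROP | [1, 10]
5 | DROP | [1]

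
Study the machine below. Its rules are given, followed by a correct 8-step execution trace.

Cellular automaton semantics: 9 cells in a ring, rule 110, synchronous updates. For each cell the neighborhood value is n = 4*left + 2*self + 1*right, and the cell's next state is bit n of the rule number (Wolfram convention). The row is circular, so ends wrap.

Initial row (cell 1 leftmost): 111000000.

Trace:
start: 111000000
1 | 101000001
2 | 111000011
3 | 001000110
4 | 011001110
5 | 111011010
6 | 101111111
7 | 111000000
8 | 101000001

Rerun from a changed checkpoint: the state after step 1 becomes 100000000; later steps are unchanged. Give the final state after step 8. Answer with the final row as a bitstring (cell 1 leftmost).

101101011

state after step 1 := 100000000
2 | 100000001
3 | 100000011
4 | 100000110
5 | 100001111
6 | 100011000
7 | 100111001
8 | 101101011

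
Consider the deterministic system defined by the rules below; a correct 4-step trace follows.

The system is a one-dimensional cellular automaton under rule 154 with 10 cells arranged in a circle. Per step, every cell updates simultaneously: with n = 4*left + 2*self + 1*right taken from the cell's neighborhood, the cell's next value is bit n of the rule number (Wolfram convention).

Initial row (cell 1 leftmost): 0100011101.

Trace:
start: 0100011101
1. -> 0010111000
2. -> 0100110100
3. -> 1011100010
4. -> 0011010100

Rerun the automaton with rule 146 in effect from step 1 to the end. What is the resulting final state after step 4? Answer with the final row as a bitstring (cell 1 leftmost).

0001010000

(re-executing steps 1..4 under rule 146; state before step 1: 0100011101)
1. -> 0010101000
2. -> 0100000100
3. -> 1010001010
4. -> 0001010000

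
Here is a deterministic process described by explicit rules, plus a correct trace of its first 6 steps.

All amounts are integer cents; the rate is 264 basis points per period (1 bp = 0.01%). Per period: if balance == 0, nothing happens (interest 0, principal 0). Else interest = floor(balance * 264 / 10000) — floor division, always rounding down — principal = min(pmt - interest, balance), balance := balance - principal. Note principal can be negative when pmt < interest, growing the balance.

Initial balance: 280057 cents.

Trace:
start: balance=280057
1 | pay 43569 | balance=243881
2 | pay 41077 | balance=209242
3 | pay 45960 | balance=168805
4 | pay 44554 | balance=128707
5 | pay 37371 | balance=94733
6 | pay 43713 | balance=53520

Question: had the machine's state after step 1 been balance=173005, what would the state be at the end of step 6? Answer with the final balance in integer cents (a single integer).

state after step 1 := balance=173005
2 | pay 41077 | balance=136495
3 | pay 45960 | balance=94138
4 | pay 44554 | balance=52069
5 | pay 37371 | balance=16072
6 | pay 43713 | balance=0

0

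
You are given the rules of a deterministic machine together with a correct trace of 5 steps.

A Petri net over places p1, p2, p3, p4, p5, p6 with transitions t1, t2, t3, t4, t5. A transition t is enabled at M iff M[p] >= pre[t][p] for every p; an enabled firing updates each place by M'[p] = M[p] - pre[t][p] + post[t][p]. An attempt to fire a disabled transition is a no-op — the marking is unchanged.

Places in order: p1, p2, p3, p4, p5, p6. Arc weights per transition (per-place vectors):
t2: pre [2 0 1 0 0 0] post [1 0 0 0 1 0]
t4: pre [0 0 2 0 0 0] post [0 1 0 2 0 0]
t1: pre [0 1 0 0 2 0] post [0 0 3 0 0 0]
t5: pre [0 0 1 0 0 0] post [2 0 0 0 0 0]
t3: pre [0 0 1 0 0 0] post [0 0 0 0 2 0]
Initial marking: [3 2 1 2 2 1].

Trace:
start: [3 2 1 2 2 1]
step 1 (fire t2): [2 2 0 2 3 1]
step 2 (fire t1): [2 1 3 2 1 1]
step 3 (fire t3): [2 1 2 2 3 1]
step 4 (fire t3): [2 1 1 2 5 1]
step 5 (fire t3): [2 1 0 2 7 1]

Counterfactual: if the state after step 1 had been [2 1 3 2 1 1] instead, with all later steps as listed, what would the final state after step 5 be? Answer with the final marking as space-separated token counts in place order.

2 1 0 2 7 1

state after step 1 := [2 1 3 2 1 1]
step 2 (fire t1): [2 1 3 2 1 1]
step 3 (fire t3): [2 1 2 2 3 1]
step 4 (fire t3): [2 1 1 2 5 1]
step 5 (fire t3): [2 1 0 2 7 1]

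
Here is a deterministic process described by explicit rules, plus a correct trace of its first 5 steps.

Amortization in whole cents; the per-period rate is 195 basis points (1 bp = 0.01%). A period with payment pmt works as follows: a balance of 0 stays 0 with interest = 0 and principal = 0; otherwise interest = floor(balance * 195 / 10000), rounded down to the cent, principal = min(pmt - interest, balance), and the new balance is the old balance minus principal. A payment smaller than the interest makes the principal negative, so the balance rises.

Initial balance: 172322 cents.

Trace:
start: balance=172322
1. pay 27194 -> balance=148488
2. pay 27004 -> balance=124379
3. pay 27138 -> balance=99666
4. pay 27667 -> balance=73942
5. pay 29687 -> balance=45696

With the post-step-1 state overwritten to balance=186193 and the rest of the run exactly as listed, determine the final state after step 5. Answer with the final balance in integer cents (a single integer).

state after step 1 := balance=186193
2. pay 27004 -> balance=162819
3. pay 27138 -> balance=138855
4. pay 27667 -> balance=113895
5. pay 29687 -> balance=86428

86428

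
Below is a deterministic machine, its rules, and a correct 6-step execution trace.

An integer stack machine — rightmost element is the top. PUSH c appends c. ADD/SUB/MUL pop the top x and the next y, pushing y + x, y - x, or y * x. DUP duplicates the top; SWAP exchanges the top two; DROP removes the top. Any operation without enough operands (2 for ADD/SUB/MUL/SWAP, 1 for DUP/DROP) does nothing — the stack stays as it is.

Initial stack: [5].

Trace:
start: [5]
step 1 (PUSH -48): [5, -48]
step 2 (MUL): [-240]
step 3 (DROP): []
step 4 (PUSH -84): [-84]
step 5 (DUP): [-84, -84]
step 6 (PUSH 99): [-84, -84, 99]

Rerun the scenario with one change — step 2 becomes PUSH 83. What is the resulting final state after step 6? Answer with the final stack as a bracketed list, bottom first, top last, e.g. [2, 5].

(re-executing from step 2 with the substitution; state before step 2: [5, -48])
step 2 (PUSH 83): [5, -48, 83]
step 3 (DROP): [5, -48]
step 4 (PUSH -84): [5, -48, -84]
step 5 (DUP): [5, -48, -84, -84]
step 6 (PUSH 99): [5, -48, -84, -84, 99]

[5, -48, -84, -84, 99]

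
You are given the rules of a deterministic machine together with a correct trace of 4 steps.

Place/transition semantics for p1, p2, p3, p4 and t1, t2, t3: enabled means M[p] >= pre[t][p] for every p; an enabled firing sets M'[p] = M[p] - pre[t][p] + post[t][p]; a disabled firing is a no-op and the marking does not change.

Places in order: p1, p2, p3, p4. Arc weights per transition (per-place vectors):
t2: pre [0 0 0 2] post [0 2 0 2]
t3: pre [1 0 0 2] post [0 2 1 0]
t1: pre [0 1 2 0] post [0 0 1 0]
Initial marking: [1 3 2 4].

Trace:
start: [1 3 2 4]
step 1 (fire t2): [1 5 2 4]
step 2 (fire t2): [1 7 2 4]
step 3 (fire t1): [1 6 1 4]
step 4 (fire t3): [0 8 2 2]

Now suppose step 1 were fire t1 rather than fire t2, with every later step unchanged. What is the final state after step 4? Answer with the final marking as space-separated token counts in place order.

(re-executing from step 1 with the substitution; state before step 1: [1 3 2 4])
step 1 (fire t1): [1 2 1 4]
step 2 (fire t2): [1 4 1 4]
step 3 (fire t1): [1 4 1 4]
step 4 (fire t3): [0 6 2 2]

0 6 2 2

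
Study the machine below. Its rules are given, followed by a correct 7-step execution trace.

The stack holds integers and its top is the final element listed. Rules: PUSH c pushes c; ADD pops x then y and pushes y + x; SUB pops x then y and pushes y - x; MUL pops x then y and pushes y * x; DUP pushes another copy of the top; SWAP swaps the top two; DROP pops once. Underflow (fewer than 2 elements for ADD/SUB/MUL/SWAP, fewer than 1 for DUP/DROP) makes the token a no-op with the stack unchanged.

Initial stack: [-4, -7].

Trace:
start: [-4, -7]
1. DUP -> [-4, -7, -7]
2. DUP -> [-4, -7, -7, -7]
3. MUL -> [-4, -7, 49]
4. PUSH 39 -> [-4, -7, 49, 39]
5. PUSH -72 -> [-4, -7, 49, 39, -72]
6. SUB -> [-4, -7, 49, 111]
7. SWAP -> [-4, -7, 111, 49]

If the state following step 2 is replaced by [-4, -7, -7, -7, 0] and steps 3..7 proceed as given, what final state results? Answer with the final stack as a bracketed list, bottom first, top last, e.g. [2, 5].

[-4, -7, -7, 111, 0]

state after step 2 := [-4, -7, -7, -7, 0]
3. MUL -> [-4, -7, -7, 0]
4. PUSH 39 -> [-4, -7, -7, 0, 39]
5. PUSH -72 -> [-4, -7, -7, 0, 39, -72]
6. SUB -> [-4, -7, -7, 0, 111]
7. SWAP -> [-4, -7, -7, 111, 0]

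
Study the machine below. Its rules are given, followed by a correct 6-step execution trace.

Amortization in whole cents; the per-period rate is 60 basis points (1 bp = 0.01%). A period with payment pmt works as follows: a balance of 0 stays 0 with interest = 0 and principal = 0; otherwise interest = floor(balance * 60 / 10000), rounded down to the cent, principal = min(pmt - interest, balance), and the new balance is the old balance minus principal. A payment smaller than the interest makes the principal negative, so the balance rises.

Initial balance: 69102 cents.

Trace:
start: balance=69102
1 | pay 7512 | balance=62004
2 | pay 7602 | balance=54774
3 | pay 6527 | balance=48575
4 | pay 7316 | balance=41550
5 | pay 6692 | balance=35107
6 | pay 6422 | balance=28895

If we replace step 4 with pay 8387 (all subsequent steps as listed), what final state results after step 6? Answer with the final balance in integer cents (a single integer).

27811

(re-executing from step 4 with the substitution; state before step 4: balance=48575)
4 | pay 8387 | balance=40479
5 | pay 6692 | balance=34029
6 | pay 6422 | balance=27811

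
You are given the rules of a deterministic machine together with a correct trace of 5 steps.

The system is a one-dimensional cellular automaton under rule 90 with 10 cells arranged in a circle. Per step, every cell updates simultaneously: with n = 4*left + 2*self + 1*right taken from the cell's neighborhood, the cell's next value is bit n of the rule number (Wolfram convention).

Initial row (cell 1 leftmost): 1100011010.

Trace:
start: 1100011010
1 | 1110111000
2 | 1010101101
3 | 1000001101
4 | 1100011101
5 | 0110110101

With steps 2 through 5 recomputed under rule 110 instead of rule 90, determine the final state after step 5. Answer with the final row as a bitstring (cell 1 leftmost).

0110111010

(re-executing steps 2..5 under rule 110; state before step 2: 1110111000)
2 | 1011101001
3 | 1110111011
4 | 0011101110
5 | 0110111010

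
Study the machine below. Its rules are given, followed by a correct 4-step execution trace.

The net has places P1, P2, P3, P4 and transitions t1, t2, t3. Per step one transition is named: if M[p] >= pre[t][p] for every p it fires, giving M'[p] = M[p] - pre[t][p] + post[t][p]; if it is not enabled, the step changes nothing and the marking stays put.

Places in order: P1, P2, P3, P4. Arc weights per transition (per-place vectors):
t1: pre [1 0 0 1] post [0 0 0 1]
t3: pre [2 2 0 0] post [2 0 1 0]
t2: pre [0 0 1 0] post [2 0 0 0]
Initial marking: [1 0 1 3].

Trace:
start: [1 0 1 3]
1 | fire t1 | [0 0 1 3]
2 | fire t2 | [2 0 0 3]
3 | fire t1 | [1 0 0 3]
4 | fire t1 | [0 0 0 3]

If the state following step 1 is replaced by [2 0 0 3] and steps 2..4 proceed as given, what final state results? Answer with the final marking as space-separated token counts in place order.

0 0 0 3

state after step 1 := [2 0 0 3]
2 | fire t2 | [2 0 0 3]
3 | fire t1 | [1 0 0 3]
4 | fire t1 | [0 0 0 3]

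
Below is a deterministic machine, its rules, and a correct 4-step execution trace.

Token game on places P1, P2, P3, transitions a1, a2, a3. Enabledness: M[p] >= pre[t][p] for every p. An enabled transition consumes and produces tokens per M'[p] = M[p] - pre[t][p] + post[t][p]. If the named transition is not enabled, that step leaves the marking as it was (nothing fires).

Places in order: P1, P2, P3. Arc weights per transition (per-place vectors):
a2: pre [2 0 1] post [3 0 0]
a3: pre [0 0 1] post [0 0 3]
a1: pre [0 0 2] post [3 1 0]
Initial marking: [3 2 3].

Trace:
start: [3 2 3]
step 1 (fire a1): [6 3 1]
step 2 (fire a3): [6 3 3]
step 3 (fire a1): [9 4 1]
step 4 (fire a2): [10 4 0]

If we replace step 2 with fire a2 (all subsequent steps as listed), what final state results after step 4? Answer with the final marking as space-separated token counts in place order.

(re-executing from step 2 with the substitution; state before step 2: [6 3 1])
step 2 (fire a2): [7 3 0]
step 3 (fire a1): [7 3 0]
step 4 (fire a2): [7 3 0]

7 3 0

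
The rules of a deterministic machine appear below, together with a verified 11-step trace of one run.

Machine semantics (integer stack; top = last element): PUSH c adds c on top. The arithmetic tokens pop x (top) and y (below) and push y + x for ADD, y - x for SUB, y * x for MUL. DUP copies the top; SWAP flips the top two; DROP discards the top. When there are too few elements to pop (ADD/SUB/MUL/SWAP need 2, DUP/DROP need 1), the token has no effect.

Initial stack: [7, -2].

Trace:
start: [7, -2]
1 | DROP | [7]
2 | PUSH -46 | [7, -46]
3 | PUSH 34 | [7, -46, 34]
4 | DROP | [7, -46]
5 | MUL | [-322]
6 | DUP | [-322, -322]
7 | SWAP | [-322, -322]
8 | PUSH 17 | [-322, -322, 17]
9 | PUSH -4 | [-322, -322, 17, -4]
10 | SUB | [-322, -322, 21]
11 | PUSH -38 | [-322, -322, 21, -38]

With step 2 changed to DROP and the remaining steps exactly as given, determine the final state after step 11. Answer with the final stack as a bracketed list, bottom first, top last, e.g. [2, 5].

[21, -38]

(re-executing from step 2 with the substitution; state before step 2: [7])
2 | DROP | []
3 | PUSH 34 | [34]
4 | DROP | []
5 | MUL | []
6 | DUP | []
7 | SWAP | []
8 | PUSH 17 | [17]
9 | PUSH -4 | [17, -4]
10 | SUB | [21]
11 | PUSH -38 | [21, -38]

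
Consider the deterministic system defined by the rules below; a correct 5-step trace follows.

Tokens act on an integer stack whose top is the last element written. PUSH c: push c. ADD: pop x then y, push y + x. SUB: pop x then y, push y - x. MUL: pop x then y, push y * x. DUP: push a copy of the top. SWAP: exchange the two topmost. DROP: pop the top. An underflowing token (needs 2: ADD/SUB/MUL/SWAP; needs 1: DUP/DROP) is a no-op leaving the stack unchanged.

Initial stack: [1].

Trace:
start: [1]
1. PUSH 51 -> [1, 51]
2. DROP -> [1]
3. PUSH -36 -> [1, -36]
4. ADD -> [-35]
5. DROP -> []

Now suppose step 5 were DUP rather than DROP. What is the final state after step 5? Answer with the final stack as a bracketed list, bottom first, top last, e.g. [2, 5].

(re-executing from step 5 with the substitution; state before step 5: [-35])
5. DUP -> [-35, -35]

[-35, -35]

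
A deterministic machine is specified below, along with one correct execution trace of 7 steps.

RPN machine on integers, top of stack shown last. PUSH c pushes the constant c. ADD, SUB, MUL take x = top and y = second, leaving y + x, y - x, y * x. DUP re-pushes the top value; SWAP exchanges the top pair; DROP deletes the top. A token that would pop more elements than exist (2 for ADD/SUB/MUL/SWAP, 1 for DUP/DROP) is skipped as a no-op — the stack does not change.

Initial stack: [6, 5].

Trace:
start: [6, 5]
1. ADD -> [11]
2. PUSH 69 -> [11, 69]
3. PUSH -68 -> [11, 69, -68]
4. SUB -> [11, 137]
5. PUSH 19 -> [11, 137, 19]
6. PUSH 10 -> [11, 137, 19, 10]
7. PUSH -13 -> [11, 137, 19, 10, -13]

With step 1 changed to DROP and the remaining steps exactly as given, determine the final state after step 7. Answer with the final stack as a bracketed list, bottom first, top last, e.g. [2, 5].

[6, 137, 19, 10, -13]

(re-executing from step 1 with the substitution; state before step 1: [6, 5])
1. DROP -> [6]
2. PUSH 69 -> [6, 69]
3. PUSH -68 -> [6, 69, -68]
4. SUB -> [6, 137]
5. PUSH 19 -> [6, 137, 19]
6. PUSH 10 -> [6, 137, 19, 10]
7. PUSH -13 -> [6, 137, 19, 10, -13]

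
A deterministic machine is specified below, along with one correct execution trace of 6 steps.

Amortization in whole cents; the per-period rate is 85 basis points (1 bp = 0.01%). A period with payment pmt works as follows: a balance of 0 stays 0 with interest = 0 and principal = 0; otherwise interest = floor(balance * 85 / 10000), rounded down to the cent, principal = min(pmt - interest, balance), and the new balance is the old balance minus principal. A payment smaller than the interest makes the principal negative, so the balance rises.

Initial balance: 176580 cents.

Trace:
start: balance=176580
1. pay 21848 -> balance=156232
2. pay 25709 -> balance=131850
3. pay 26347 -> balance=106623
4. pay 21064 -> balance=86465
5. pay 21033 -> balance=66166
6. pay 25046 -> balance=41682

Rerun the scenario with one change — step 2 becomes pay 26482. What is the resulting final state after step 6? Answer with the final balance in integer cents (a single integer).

(re-executing from step 2 with the substitution; state before step 2: balance=156232)
2. pay 26482 -> balance=131077
3. pay 26347 -> balance=105844
4. pay 21064 -> balance=85679
5. pay 21033 -> balance=65374
6. pay 25046 -> balance=40883

40883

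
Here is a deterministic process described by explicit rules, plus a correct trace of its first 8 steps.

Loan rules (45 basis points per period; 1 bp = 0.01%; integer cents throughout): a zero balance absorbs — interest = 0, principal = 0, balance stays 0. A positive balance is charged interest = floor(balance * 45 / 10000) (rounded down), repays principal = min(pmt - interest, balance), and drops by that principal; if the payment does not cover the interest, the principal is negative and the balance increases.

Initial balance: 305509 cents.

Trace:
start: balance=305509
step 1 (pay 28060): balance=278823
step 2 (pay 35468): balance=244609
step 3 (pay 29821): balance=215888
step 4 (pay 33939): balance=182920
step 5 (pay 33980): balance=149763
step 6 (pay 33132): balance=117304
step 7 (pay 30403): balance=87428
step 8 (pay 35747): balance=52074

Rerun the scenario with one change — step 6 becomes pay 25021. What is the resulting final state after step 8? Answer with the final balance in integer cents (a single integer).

(re-executing from step 6 with the substitution; state before step 6: balance=149763)
step 6 (pay 25021): balance=125415
step 7 (pay 30403): balance=95576
step 8 (pay 35747): balance=60259

60259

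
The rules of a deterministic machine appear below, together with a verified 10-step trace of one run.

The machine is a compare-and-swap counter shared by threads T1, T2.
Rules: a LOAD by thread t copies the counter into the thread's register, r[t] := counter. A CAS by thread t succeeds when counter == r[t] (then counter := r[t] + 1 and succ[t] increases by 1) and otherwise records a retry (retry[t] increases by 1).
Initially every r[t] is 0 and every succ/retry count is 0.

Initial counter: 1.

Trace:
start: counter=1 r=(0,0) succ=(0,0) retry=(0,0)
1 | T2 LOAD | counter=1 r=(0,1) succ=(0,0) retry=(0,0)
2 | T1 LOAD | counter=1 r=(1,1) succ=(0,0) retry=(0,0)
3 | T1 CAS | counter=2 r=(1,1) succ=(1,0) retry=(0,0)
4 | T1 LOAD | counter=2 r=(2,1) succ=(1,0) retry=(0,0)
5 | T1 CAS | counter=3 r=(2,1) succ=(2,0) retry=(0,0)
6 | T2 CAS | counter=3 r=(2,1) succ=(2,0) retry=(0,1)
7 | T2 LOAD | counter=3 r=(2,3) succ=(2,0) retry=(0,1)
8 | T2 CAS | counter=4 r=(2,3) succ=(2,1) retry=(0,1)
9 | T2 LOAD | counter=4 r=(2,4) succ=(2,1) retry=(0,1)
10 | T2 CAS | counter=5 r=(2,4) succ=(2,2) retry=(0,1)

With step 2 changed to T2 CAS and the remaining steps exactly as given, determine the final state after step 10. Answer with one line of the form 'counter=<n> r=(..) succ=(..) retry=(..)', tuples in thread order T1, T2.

(re-executing from step 2 with the substitution; state before step 2: counter=1 r=(0,1) succ=(0,0) retry=(0,0))
2 | T2 CAS | counter=2 r=(0,1) succ=(0,1) retry=(0,0)
3 | T1 CAS | counter=2 r=(0,1) succ=(0,1) retry=(1,0)
4 | T1 LOAD | counter=2 r=(2,1) succ=(0,1) retry=(1,0)
5 | T1 CAS | counter=3 r=(2,1) succ=(1,1) retry=(1,0)
6 | T2 CAS | counter=3 r=(2,1) succ=(1,1) retry=(1,1)
7 | T2 LOAD | counter=3 r=(2,3) succ=(1,1) retry=(1,1)
8 | T2 CAS | counter=4 r=(2,3) succ=(1,2) retry=(1,1)
9 | T2 LOAD | counter=4 r=(2,4) succ=(1,2) retry=(1,1)
10 | T2 CAS | counter=5 r=(2,4) succ=(1,3) retry=(1,1)

counter=5 r=(2,4) succ=(1,3) retry=(1,1)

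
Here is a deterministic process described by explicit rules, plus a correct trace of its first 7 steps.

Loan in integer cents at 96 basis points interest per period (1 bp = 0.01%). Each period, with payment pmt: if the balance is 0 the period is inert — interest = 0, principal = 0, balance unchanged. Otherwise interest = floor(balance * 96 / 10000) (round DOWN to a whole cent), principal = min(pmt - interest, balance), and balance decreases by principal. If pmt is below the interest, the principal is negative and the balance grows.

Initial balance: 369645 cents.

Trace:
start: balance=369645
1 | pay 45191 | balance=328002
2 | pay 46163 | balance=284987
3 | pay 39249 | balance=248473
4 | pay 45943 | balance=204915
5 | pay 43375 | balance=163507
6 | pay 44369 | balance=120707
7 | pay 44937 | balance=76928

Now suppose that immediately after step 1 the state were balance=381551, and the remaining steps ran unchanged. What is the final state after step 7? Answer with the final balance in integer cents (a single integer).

133637

state after step 1 := balance=381551
2 | pay 46163 | balance=339050
3 | pay 39249 | balance=303055
4 | pay 45943 | balance=260021
5 | pay 43375 | balance=219142
6 | pay 44369 | balance=176876
7 | pay 44937 | balance=133637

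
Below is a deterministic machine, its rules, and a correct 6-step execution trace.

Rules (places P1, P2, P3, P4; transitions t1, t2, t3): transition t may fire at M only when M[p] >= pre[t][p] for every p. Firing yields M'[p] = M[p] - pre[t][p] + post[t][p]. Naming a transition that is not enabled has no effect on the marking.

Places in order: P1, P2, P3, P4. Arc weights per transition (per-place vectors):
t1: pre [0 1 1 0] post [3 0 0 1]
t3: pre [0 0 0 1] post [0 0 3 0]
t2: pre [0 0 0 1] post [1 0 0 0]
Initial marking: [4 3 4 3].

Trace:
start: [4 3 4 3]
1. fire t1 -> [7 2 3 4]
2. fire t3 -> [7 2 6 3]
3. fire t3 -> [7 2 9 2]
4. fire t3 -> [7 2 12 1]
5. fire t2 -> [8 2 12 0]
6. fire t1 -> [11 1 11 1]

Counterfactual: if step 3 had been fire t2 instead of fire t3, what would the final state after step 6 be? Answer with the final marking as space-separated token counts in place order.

(re-executing from step 3 with the substitution; state before step 3: [7 2 6 3])
3. fire t2 -> [8 2 6 2]
4. fire t3 -> [8 2 9 1]
5. fire t2 -> [9 2 9 0]
6. fire t1 -> [12 1 8 1]

12 1 8 1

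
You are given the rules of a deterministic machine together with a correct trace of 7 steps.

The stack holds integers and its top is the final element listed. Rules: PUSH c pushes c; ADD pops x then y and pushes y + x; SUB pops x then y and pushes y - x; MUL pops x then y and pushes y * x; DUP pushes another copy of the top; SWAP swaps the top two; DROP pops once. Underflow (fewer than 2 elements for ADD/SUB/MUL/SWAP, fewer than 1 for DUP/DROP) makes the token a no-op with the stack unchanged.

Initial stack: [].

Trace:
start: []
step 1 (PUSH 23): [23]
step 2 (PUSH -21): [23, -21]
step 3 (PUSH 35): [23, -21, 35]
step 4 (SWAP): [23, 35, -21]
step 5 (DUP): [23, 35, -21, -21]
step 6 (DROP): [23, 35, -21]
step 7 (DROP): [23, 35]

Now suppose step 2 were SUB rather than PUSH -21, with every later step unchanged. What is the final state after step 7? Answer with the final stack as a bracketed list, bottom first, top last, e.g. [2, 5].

[35]

(re-executing from step 2 with the substitution; state before step 2: [23])
step 2 (SUB): [23]
step 3 (PUSH 35): [23, 35]
step 4 (SWAP): [35, 23]
step 5 (DUP): [35, 23, 23]
step 6 (DROP): [35, 23]
step 7 (DROP): [35]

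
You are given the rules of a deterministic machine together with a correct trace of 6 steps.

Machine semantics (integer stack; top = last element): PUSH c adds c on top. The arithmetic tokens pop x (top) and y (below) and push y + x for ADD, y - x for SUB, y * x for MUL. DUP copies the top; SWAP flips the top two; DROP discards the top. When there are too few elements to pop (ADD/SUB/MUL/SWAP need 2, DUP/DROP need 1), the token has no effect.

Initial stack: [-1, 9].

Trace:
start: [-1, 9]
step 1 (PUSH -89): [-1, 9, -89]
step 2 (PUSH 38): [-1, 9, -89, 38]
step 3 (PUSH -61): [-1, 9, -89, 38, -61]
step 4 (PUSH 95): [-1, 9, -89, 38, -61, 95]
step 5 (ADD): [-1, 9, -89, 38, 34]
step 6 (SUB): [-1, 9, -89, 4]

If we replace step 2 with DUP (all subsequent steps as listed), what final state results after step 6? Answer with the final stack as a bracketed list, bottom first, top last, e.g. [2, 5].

(re-executing from step 2 with the substitution; state before step 2: [-1, 9, -89])
step 2 (DUP): [-1, 9, -89, -89]
step 3 (PUSH -61): [-1, 9, -89, -89, -61]
step 4 (PUSH 95): [-1, 9, -89, -89, -61, 95]
step 5 (ADD): [-1, 9, -89, -89, 34]
step 6 (SUB): [-1, 9, -89, -123]

[-1, 9, -89, -123]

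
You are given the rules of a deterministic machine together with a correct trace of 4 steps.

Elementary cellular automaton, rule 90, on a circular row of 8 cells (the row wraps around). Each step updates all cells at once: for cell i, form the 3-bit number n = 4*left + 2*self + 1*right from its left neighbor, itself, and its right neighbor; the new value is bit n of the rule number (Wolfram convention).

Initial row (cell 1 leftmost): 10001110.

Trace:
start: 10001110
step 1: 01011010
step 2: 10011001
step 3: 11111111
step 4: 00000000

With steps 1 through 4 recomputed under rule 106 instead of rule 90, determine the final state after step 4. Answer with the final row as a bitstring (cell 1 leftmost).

(re-executing steps 1..4 under rule 106; state before step 1: 10001110)
step 1: 00011011
step 2: 00111111
step 3: 01100001
step 4: 11100010

11100010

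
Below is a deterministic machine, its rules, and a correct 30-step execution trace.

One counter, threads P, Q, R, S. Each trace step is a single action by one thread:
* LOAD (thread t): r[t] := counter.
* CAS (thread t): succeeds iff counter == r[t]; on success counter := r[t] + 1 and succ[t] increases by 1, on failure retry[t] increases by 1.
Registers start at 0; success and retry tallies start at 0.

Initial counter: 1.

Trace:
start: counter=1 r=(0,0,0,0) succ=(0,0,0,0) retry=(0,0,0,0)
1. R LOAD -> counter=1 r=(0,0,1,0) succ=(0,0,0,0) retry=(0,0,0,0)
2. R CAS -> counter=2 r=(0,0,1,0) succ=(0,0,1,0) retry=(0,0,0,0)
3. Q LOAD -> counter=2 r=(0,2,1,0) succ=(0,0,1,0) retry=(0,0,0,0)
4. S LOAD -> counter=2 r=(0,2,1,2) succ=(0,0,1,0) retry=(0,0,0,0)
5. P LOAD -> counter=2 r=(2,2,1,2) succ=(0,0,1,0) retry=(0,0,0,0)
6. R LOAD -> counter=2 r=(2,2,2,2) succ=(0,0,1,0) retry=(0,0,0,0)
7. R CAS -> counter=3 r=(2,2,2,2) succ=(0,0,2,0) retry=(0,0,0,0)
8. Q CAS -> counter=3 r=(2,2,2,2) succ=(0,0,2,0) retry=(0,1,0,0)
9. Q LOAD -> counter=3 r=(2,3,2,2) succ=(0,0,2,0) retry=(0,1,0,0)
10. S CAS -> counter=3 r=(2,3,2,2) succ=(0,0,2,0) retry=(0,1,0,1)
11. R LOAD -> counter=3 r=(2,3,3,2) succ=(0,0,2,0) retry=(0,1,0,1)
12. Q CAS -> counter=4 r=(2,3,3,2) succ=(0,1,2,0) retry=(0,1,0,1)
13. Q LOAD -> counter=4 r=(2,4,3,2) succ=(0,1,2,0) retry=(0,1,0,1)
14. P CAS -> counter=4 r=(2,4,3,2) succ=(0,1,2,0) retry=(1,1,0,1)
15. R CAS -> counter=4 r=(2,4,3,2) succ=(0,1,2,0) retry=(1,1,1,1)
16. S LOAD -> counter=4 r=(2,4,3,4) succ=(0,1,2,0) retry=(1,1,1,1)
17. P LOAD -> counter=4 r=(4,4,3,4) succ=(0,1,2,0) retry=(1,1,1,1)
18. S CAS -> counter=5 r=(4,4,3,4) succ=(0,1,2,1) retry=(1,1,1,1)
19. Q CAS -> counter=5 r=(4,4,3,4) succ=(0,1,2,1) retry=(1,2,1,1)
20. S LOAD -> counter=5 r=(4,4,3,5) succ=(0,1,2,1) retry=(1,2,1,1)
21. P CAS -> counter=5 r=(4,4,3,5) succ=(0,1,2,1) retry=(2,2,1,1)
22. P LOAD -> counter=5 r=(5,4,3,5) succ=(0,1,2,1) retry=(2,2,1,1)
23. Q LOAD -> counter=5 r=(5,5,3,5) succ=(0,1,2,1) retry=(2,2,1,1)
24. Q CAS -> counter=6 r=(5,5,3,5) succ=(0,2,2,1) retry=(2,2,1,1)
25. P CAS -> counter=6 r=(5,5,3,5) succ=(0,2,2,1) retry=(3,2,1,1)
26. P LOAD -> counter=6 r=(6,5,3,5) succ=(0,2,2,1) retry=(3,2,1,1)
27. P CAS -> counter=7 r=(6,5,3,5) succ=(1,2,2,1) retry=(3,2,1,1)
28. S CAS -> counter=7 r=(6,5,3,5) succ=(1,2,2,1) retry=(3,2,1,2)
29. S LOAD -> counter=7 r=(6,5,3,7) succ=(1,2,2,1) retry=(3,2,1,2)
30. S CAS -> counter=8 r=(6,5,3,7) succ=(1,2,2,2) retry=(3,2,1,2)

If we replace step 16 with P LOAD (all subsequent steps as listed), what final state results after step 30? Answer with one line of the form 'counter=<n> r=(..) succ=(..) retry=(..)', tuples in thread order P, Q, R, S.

(re-executing from step 16 with the substitution; state before step 16: counter=4 r=(2,4,3,2) succ=(0,1,2,0) retry=(1,1,1,1))
16. P LOAD -> counter=4 r=(4,4,3,2) succ=(0,1,2,0) retry=(1,1,1,1)
17. P LOAD -> counter=4 r=(4,4,3,2) succ=(0,1,2,0) retry=(1,1,1,1)
18. S CAS -> counter=4 r=(4,4,3,2) succ=(0,1,2,0) retry=(1,1,1,2)
19. Q CAS -> counter=5 r=(4,4,3,2) succ=(0,2,2,0) retry=(1,1,1,2)
20. S LOAD -> counter=5 r=(4,4,3,5) succ=(0,2,2,0) retry=(1,1,1,2)
21. P CAS -> counter=5 r=(4,4,3,5) succ=(0,2,2,0) retry=(2,1,1,2)
22. P LOAD -> counter=5 r=(5,4,3,5) succ=(0,2,2,0) retry=(2,1,1,2)
23. Q LOAD -> counter=5 r=(5,5,3,5) succ=(0,2,2,0) retry=(2,1,1,2)
24. Q CAS -> counter=6 r=(5,5,3,5) succ=(0,3,2,0) retry=(2,1,1,2)
25. P CAS -> counter=6 r=(5,5,3,5) succ=(0,3,2,0) retry=(3,1,1,2)
26. P LOAD -> counter=6 r=(6,5,3,5) succ=(0,3,2,0) retry=(3,1,1,2)
27. P CAS -> counter=7 r=(6,5,3,5) succ=(1,3,2,0) retry=(3,1,1,2)
28. S CAS -> counter=7 r=(6,5,3,5) succ=(1,3,2,0) retry=(3,1,1,3)
29. S LOAD -> counter=7 r=(6,5,3,7) succ=(1,3,2,0) retry=(3,1,1,3)
30. S CAS -> counter=8 r=(6,5,3,7) succ=(1,3,2,1) retry=(3,1,1,3)

counter=8 r=(6,5,3,7) succ=(1,3,2,1) retry=(3,1,1,3)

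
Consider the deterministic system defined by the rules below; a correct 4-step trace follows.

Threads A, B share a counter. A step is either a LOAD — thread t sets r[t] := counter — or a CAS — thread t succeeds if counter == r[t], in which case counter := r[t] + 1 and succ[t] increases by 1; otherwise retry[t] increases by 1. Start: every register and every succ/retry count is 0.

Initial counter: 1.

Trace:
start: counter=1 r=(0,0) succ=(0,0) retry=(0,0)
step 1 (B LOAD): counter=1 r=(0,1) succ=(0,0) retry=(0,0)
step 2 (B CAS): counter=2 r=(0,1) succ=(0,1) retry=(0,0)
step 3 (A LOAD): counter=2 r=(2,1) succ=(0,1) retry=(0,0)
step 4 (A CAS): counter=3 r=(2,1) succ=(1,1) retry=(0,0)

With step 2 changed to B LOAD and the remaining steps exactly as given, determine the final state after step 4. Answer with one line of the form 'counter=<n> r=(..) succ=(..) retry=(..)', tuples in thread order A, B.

counter=2 r=(1,1) succ=(1,0) retry=(0,0)

(re-executing from step 2 with the substitution; state before step 2: counter=1 r=(0,1) succ=(0,0) retry=(0,0))
step 2 (B LOAD): counter=1 r=(0,1) succ=(0,0) retry=(0,0)
step 3 (A LOAD): counter=1 r=(1,1) succ=(0,0) retry=(0,0)
step 4 (A CAS): counter=2 r=(1,1) succ=(1,0) retry=(0,0)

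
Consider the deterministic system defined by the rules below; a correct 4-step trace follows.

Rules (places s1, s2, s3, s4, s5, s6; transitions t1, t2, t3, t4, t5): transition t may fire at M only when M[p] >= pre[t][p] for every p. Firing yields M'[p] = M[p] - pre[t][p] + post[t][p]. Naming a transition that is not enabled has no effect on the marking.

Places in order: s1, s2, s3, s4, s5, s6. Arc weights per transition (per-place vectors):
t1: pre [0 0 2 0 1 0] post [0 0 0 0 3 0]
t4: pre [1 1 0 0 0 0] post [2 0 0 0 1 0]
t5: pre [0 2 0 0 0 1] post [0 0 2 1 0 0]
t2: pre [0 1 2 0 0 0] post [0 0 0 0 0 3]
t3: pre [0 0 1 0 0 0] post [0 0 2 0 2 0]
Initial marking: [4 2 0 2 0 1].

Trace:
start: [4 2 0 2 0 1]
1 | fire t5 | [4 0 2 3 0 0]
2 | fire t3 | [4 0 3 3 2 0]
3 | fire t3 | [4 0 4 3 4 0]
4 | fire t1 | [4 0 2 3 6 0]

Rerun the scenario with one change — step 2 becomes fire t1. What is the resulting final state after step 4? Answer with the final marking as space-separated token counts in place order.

(re-executing from step 2 with the substitution; state before step 2: [4 0 2 3 0 0])
2 | fire t1 | [4 0 2 3 0 0]
3 | fire t3 | [4 0 3 3 2 0]
4 | fire t1 | [4 0 1 3 4 0]

4 0 1 3 4 0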